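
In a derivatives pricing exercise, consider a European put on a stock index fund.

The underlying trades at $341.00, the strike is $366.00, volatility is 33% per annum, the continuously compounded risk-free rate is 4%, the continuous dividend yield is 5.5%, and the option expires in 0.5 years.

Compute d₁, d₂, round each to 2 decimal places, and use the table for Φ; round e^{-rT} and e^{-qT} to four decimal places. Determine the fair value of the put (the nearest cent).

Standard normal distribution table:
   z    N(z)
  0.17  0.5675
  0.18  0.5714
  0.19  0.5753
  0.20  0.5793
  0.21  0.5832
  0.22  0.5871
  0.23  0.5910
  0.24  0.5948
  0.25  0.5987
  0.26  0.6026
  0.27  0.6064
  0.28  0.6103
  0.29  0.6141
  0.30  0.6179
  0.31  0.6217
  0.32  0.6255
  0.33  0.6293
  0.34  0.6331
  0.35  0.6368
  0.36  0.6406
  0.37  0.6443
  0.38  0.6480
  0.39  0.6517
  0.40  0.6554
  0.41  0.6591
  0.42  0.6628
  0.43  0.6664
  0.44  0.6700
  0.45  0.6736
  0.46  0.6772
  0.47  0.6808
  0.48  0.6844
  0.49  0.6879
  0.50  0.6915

$46.88

σ√T = 0.33·√0.5 = 0.2333
d₁ = [ln(341/366) + (0.04 − 0.055 + 0.33²/2)·0.5] / 0.2333 = [-0.0708 + 0.0197] / 0.2333 = -0.2187 ≈ -0.22
d₂ = d₁ − σ√T = -0.2187 − 0.2333 = -0.4520 ≈ -0.45
exp(−qT) = exp(−0.055·0.5) = 0.9729;  exp(−rT) = exp(−0.04·0.5) = 0.9802
N(−d₂) = N(0.45) = 0.6736;  N(−d₁) = N(0.22) = 0.5871
P = 366·0.9802·0.6736 − 341·0.9729·0.5871 = 241.6562 − 194.7757 = 46.8805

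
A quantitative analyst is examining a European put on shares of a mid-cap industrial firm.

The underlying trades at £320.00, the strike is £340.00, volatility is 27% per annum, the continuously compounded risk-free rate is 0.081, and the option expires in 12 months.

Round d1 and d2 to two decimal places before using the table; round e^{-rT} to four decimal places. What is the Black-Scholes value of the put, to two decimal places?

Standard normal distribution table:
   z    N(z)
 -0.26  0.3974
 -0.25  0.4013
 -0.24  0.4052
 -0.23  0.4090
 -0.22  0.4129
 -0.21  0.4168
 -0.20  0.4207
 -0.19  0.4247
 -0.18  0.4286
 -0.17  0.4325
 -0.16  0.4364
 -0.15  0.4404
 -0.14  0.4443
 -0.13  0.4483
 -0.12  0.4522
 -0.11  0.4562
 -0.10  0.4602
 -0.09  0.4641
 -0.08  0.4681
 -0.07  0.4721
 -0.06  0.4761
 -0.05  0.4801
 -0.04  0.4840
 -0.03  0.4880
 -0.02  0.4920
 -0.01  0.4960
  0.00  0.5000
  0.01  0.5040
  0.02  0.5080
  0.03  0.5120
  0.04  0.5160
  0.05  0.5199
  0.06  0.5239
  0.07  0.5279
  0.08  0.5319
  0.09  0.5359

£30.89

σ√T = 0.27·√1 = 0.2700
d₁ = [ln(320/340) + (0.081 + 0.27²/2)·1] / 0.2700 = [-0.0606 + 0.1174] / 0.2700 = 0.2105 ≈ 0.21
d₂ = d₁ − σ√T = 0.2105 − 0.2700 = -0.0595 ≈ -0.06
e^(−rT) = e^(−0.081·1) = 0.9222
P = 340·0.9222·N(0.06) − 320·N(-0.21) = 340·0.9222·0.5239 − 320·0.4168 = 164.2678 − 133.3760 = 30.8918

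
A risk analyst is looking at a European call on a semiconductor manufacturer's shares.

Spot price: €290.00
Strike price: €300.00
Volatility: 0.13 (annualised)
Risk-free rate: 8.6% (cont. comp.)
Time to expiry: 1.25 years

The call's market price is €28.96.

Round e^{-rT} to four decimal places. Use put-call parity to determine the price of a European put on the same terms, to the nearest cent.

€8.39

exp(−rT) = exp(−0.086·1.25) = 0.8981
Put-call parity: C − P = S − K·e^(−rT) = 290 − 300·0.8981 = 290 − 269.4300 = 20.5700
P = C − (C − P) = 28.96 − (20.5700) = 8.3900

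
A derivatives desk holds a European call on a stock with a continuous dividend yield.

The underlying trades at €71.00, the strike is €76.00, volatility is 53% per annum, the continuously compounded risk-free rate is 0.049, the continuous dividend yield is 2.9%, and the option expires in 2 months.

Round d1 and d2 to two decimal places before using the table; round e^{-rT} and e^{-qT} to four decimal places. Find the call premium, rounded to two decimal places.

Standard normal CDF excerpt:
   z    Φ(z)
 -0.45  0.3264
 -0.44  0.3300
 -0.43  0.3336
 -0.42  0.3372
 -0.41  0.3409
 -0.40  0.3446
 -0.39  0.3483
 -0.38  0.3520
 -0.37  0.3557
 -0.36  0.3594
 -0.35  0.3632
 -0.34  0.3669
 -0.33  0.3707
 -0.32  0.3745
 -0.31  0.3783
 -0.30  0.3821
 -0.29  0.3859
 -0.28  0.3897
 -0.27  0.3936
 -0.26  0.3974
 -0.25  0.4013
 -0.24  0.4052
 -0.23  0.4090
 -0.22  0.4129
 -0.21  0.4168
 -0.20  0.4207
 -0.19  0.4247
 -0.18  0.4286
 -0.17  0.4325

σ√T = 0.53·√0.1667 = 0.2164
d₁ = [ln(71/76) + (0.049 − 0.029 + 0.53²/2)·0.1667] / 0.2164 = [-0.0681 + 0.0267] / 0.2164 = -0.1909 ⇒ -0.19
d₂ = d₁ − σ√T = -0.1909 − 0.2164 = -0.4073 ⇒ -0.41
e^(−qT) = e^(−0.029·0.1667) = 0.9952;  e^(−rT) = e^(−0.049·0.1667) = 0.9919
N(d₁) = N(-0.19) = 0.4247;  N(d₂) = N(-0.41) = 0.3409
C = 71·0.9952·0.4247 − 76·0.9919·0.3409 = 30.0090 − 25.6985 = 4.3104

€4.31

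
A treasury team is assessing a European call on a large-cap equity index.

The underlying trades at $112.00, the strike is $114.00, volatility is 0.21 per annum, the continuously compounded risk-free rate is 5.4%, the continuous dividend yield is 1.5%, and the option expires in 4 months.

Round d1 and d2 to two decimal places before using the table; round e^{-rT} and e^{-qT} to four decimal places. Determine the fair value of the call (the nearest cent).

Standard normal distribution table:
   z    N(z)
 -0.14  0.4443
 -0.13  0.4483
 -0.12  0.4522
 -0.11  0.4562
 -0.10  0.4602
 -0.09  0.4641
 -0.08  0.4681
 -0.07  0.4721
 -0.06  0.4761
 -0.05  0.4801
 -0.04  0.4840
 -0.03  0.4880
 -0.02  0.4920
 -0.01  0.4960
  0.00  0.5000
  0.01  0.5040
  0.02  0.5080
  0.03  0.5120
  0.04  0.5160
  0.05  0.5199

$5.08

σ√T = 0.21·√0.3333 = 0.1212
d₁ = [ln(112/114) + (0.054 − 0.015 + ½·0.21²)·0.3333] / (σ√T) = (-0.0177 + 0.0203) / 0.1212 = 0.0219 which rounds to 0.02
d₂ = 0.0219 − 0.1212 = -0.0994 which rounds to -0.10
exp(−qT) = exp(−0.015·0.3333) = 0.9950;  exp(−rT) = exp(−0.054·0.3333) = 0.9822
C = 112·0.9950·N(0.02) − 114·0.9822·N(-0.10) = 112·0.9950·0.5080 − 114·0.9822·0.4602 = 56.6115 − 51.5290 = 5.0826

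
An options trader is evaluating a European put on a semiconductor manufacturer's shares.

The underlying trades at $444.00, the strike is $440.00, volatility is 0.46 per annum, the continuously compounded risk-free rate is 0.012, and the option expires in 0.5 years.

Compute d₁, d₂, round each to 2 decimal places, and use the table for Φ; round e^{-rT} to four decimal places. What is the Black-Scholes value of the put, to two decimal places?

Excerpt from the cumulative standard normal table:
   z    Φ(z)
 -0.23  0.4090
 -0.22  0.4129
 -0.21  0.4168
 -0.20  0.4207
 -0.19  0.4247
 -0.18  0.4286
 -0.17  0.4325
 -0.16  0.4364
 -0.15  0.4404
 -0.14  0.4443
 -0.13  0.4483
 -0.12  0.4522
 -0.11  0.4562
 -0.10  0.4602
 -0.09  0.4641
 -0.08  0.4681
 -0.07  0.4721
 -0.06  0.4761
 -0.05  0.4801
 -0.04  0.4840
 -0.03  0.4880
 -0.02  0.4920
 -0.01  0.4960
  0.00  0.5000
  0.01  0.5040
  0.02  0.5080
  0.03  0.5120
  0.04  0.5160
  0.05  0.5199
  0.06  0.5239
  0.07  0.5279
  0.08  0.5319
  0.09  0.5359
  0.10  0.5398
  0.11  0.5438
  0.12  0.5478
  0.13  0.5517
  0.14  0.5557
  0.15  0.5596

$54.53

σ√T = 0.46 × 0.7071 = 0.3253
ln(S/K) + (r + σ²/2)T = ln(444/440) + (0.012 + 0.46²/2)·0.5 = 0.0090 + 0.0589 = 0.0679
d₁ = 0.0679 / 0.3253 = 0.2089 ⇒ 0.21
d₂ = d₁ − σ√T = 0.2089 − 0.3253 = -0.1164 ⇒ -0.12
exp(−rT) = exp(−0.012·0.5) = 0.9940
P = 440·0.9940·N(0.12) − 444·N(-0.21) = 440·0.9940·0.5478 − 444·0.4168 = 239.5858 − 185.0592 = 54.5266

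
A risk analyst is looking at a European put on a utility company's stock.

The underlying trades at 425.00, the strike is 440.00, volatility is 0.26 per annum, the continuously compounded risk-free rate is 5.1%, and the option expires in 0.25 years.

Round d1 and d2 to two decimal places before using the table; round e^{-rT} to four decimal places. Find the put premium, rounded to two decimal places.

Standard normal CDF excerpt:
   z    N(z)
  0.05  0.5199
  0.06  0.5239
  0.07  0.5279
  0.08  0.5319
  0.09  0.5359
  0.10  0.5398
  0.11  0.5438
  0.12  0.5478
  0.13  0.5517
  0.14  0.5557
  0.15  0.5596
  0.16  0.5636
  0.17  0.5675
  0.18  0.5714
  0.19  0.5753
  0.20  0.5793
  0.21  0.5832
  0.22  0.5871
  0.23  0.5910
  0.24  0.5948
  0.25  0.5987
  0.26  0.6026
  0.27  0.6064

σ√T = 0.26·√0.25 = 0.1300
d₁ = [ln(425/440) + (0.051 + 0.26²/2)·0.25] / 0.1300 = [-0.0347 + 0.0212] / 0.1300 = -0.1037 → -0.10
d₂ = d₁ − σ√T = -0.1037 − 0.1300 = -0.2337 → -0.23
e^(−rT) = e^(−0.051·0.25) = 0.9873
N(−d₂) = N(0.23) = 0.5910;  N(−d₁) = N(0.10) = 0.5398
P = 440·0.9873·0.5910 − 425·0.5398 = 256.7375 − 229.4150 = 27.3225

27.32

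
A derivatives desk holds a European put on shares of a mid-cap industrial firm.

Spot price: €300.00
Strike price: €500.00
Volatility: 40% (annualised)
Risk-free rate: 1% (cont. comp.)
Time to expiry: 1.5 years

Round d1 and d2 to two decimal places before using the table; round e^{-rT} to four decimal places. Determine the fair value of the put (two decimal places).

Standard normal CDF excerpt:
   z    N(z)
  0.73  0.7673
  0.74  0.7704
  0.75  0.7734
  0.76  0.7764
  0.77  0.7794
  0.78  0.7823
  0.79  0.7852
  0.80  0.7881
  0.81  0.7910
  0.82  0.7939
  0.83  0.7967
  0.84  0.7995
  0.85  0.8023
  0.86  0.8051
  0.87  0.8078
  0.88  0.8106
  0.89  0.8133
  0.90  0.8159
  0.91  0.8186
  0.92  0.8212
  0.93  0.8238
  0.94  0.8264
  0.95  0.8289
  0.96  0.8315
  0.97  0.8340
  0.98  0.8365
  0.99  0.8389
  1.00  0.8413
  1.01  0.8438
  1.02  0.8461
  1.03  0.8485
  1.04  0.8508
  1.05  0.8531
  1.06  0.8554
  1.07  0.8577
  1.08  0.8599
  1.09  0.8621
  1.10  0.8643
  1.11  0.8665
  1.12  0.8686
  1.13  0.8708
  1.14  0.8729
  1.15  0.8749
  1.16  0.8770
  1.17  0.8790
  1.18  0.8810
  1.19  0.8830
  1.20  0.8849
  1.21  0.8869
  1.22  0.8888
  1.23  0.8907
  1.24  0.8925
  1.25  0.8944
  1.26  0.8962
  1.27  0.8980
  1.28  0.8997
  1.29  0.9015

σ√T = 0.4·√1.5 = 0.4899
d₁ = [ln(300/500) + (0.01 + 0.4²/2)·1.5] / 0.4899 = [-0.5108 + 0.1350] / 0.4899 = -0.7672 which rounds to -0.77
d₂ = d₁ − σ√T = -0.7672 − 0.4899 = -1.2570 which rounds to -1.26
exp(−rT) = exp(−0.01·1.5) = 0.9851
P = 500·0.9851·N(1.26) − 300·N(0.77) = 500·0.9851·0.8962 − 300·0.7794 = 441.4233 − 233.8200 = 207.6033

€207.60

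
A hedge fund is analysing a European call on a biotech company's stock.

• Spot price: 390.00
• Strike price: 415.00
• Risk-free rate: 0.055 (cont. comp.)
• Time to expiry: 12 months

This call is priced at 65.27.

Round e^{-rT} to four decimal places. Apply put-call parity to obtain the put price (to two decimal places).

exp(−rT) = exp(−0.055·1) = 0.9465
Put-call parity: C − P = S − K·e^(−rT) = 390 − 415·0.9465 = 390 − 392.7975 = -2.7975
P = C − (C − P) = 65.27 − (-2.7975) = 68.0675

68.07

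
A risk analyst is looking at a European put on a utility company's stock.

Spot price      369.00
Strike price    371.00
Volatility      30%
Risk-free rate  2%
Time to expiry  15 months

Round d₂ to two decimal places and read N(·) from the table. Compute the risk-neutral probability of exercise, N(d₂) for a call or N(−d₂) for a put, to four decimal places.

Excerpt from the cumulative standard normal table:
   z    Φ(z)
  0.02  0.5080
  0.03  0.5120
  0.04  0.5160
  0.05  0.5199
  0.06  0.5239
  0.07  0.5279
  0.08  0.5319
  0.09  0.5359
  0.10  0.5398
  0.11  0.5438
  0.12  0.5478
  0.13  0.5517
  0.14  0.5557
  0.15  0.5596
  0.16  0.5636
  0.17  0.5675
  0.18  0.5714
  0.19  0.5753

T = 1.25;  σ√T = 0.3354
d₁ = [ln(369/371) + (0.02 + 0.3²/2)·1.25] / 0.3354 = [-0.0054 + 0.0813] / 0.3354 = 0.2261 which rounds to 0.23
d₂ = d₁ − σ√T = 0.2261 − 0.3354 = -0.1093 which rounds to -0.11
Pr(exercise) under Q = N(−d₂) = N(0.11) = 0.5438

0.5438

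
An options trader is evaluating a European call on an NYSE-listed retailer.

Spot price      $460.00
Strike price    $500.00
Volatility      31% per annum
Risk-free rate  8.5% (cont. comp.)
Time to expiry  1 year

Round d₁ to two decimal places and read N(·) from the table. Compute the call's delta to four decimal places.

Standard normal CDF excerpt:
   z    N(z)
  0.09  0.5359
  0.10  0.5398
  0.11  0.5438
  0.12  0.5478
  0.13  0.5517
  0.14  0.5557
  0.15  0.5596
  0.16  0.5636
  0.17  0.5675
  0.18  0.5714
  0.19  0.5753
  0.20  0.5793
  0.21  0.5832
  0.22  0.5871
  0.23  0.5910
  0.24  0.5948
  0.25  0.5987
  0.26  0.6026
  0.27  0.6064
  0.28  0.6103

σ√T = 0.31 × 1.0000 = 0.3100
d₁ = [ln(460/500) + (0.085 + 0.31²/2)·1] / 0.3100 = [-0.0834 + 0.1331] / 0.3100 = 0.1602 → 0.16
N(d₁) = N(0.16) = 0.5636
Δ_call = N(d₁) = 0.5636

0.5636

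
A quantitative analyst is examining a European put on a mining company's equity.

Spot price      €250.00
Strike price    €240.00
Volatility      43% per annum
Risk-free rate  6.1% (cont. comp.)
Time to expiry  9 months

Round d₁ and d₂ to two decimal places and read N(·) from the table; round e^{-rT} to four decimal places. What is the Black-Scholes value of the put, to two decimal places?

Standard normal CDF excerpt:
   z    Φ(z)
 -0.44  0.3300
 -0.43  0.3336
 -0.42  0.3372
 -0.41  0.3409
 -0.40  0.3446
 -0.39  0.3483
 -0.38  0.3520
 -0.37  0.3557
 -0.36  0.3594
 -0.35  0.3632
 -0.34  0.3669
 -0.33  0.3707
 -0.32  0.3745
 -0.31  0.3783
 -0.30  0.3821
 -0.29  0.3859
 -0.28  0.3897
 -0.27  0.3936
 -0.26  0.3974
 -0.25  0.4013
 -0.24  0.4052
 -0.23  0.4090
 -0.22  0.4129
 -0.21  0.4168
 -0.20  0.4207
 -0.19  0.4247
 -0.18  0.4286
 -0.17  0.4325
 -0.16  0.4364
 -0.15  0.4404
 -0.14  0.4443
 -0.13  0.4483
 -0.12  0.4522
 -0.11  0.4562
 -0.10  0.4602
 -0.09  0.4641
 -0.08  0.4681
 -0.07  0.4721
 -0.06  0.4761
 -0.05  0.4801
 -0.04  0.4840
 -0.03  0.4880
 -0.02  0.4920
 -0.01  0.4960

€25.77

σ√T = 0.43 × 0.8660 = 0.3724
ln(S/K) + (r + σ²/2)T = ln(250/240) + (0.061 + 0.43²/2)·0.75 = 0.0408 + 0.1151 = 0.1559
d₁ = 0.1559 / 0.3724 = 0.4187 which rounds to 0.42
d₂ = d₁ − σ√T = 0.4187 − 0.3724 = 0.0463 which rounds to 0.05
exp(−rT) = exp(−0.061·0.75) = 0.9553
N(−d₂) = N(-0.05) = 0.4801;  N(−d₁) = N(-0.42) = 0.3372
P = 240·0.9553·0.4801 − 250·0.3372 = 110.0735 − 84.3000 = 25.7735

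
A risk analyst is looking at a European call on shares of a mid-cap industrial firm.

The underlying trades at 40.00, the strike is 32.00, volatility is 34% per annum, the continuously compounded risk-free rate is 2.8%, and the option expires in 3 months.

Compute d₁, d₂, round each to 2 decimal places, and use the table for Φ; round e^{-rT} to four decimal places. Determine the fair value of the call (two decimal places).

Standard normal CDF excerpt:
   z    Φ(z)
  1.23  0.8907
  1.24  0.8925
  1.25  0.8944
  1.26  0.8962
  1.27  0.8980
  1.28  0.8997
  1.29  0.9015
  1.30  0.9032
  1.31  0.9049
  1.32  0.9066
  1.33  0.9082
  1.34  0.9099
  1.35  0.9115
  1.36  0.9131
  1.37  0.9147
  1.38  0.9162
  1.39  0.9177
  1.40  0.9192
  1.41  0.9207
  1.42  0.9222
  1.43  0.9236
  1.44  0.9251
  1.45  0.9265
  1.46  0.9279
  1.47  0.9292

8.47

T = 0.25;  σ√T = 0.1700
ln(S/K) + (r + σ²/2)T = ln(40/32) + (0.028 + 0.34²/2)·0.25 = 0.2231 + 0.0215 = 0.2446
d₁ = 0.2446 / 0.1700 = 1.4388 ⇒ 1.44
d₂ = d₁ − σ√T = 1.4388 − 0.1700 = 1.2688 ⇒ 1.27
exp(−rT) = exp(−0.028·0.25) = 0.9930
N(d₁) = N(1.44) = 0.9251;  N(d₂) = N(1.27) = 0.8980
C = 40·0.9251 − 32·0.9930·0.8980 = 37.0040 − 28.5348 = 8.4692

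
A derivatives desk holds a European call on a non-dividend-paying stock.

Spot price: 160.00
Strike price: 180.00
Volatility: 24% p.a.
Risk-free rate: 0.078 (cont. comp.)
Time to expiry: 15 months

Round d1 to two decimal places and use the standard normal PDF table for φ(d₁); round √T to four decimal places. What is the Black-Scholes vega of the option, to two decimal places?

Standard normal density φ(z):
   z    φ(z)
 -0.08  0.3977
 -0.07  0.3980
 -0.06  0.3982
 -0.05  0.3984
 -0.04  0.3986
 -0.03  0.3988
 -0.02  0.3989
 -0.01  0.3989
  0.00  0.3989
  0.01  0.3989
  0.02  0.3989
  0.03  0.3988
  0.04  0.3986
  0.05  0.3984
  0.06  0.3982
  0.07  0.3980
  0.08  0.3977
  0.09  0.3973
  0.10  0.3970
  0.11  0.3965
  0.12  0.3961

71.23

σ√T = 0.24·√1.25 = 0.2683
d₁ = [ln(160/180) + (0.078 + ½·0.24²)·1.25] / (σ√T) = (-0.1178 + 0.1335) / 0.2683 = 0.0586 → 0.06
√T = √1.25 = 1.1180
φ(d₁) = φ(0.06) = 0.3982
vega = S·φ(d₁)·√T = 160·0.3982·1.1180 = 71.2300
(Call and put vega coincide under Black-Scholes.)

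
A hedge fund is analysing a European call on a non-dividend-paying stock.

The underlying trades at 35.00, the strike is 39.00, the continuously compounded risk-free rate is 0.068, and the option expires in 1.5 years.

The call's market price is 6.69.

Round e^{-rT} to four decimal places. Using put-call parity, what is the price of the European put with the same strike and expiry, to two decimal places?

e^(−rT) = e^(−0.068·1.5) = 0.9030
Put-call parity: C − P = S − K·e^(−rT) = 35 − 39·0.9030 = 35 − 35.2170 = -0.2170
P = C − (C − P) = 6.69 − (-0.2170) = 6.9070

6.91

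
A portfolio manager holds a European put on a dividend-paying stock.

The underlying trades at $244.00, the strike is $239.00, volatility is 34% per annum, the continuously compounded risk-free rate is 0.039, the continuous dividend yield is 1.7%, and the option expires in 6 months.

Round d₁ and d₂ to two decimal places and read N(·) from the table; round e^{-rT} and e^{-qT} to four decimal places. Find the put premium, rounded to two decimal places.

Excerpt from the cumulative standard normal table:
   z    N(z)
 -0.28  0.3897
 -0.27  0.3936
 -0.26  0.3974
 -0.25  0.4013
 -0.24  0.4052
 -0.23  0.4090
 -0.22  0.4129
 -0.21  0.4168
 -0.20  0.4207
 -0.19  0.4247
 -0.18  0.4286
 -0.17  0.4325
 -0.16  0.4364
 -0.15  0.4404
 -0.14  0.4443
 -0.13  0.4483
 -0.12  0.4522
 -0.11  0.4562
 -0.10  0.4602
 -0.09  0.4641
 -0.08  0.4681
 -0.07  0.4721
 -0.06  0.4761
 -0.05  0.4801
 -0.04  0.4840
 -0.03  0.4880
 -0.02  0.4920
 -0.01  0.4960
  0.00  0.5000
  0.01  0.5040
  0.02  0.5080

$19.17

σ√T = 0.34·√0.5 = 0.2404
d₁ = [ln(244/239) + (0.039 − 0.017 + 0.34²/2)·0.5] / 0.2404 = [0.0207 + 0.0399] / 0.2404 = 0.2521 ⇒ 0.25
d₂ = d₁ − σ√T = 0.2521 − 0.2404 = 0.0117 ⇒ 0.01
exp(−qT) = exp(−0.017·0.5) = 0.9915;  exp(−rT) = exp(−0.039·0.5) = 0.9807
N(−d₂) = N(-0.01) = 0.4960;  N(−d₁) = N(-0.25) = 0.4013
P = 239·0.9807·0.4960 − 244·0.9915·0.4013 = 116.2561 − 97.0849 = 19.1712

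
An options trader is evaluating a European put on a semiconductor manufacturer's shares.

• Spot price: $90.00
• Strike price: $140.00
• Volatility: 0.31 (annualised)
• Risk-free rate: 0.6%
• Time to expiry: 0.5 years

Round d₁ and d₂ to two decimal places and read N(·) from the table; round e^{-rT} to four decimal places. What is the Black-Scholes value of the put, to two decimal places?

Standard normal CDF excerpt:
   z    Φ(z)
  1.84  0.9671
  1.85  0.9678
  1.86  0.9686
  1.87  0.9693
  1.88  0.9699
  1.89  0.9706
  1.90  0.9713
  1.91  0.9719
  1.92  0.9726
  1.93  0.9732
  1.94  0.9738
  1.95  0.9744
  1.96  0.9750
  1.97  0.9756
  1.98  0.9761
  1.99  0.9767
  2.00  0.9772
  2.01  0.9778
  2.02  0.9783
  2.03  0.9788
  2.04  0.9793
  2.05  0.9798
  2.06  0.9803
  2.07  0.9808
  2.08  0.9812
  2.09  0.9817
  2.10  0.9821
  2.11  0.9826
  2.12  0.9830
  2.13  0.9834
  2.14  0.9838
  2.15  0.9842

T = 0.5;  σ√T = 0.2192
d₁ = [ln(90/140) + (0.006 + ½·0.31²)·0.5] / (σ√T) = (-0.4418 + 0.0270) / 0.2192 = -1.8923 ⇒ -1.89
d₂ = -1.8923 − 0.2192 = -2.1115 ⇒ -2.11
e^(−rT) = e^(−0.006·0.5) = 0.9970
P = 140·0.9970·N(2.11) − 90·N(1.89) = 140·0.9970·0.9826 − 90·0.9706 = 137.1513 − 87.3540 = 49.7973

$49.80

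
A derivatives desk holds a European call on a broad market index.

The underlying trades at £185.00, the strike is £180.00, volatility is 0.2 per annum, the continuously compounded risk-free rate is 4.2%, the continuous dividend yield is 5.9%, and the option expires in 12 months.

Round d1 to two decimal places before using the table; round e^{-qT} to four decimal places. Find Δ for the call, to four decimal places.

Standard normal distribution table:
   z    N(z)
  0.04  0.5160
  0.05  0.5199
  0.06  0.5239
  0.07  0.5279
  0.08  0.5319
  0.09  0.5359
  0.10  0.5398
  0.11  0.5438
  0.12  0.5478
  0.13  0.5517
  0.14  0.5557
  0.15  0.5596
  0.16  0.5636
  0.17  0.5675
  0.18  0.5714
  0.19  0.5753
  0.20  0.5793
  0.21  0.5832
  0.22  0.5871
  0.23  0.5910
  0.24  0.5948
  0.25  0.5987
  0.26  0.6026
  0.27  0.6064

0.5275

σ√T = 0.2·√1 = 0.2000
d₁ = [ln(185/180) + (0.042 − 0.059 + 0.2²/2)·1] / 0.2000 = [0.0274 + 0.0030] / 0.2000 = 0.1520 → 0.15
N(d₁) = N(0.15) = 0.5596
Δ_call = exp(−qT)·N(d₁) = 0.9427·0.5596 = 0.5275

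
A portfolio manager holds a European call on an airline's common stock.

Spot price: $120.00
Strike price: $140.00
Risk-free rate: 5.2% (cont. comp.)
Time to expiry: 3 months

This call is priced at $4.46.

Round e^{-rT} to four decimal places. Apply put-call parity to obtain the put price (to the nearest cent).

exp(−rT) = exp(−0.052·0.25) = 0.9871
Put-call parity: C − P = S − K·e^(−rT) = 120 − 140·0.9871 = 120 − 138.1940 = -18.1940
P = C − (C − P) = 4.46 − (-18.1940) = 22.6540

$22.65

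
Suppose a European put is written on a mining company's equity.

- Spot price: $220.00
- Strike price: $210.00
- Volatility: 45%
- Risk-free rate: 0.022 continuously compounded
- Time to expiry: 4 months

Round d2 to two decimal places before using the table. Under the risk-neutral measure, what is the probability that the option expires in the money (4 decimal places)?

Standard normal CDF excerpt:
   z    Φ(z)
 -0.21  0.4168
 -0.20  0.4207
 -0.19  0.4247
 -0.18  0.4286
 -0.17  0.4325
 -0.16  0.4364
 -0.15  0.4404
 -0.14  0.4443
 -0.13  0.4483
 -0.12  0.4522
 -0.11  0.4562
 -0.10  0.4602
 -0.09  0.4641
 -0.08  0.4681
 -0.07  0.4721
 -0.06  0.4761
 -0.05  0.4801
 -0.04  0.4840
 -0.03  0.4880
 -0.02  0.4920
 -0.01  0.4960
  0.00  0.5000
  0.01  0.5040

σ√T = 0.45·√0.3333 = 0.2598
d₁ = [ln(220/210) + (0.022 + 0.45²/2)·0.3333] / 0.2598 = [0.0465 + 0.0411] / 0.2598 = 0.3372 ≈ 0.34
d₂ = d₁ − σ√T = 0.3372 − 0.2598 = 0.0774 ≈ 0.08
Pr(exercise) under Q = N(−d₂) = N(-0.08) = 0.4681

0.4681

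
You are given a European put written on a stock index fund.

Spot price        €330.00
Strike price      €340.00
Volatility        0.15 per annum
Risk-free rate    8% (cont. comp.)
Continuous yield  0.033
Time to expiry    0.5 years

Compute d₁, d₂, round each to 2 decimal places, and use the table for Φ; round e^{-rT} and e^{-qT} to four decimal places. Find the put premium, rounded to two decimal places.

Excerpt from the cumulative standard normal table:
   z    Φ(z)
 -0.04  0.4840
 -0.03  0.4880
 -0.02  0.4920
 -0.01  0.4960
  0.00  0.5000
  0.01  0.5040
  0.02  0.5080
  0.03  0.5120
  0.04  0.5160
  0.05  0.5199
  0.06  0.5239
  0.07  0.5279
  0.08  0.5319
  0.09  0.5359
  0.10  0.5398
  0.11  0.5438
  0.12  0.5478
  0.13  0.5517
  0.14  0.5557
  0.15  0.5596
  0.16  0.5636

σ√T = 0.15 × 0.7071 = 0.1061
d₁ = [ln(330/340) + (0.08 − 0.033 + ½·0.15²)·0.5] / (σ√T) = (-0.0299 + 0.0291) / 0.1061 = -0.0069 ⇒ -0.01
d₂ = -0.0069 − 0.1061 = -0.1129 ⇒ -0.11
e^(−qT) = e^(−0.033·0.5) = 0.9836;  e^(−rT) = e^(−0.08·0.5) = 0.9608
N(−d₂) = N(0.11) = 0.5438;  N(−d₁) = N(0.01) = 0.5040
P = 340·0.9608·0.5438 − 330·0.9836·0.5040 = 177.6442 − 163.5924 = 14.0519

€14.05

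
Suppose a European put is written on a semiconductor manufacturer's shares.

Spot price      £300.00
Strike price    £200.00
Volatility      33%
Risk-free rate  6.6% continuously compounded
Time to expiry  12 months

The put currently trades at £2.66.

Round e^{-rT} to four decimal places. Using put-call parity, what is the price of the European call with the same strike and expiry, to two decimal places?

£115.44

e^(−rT) = e^(−0.066·1) = 0.9361
Put-call parity: C − P = S − K·e^(−rT) = 300 − 200·0.9361 = 300 − 187.2200 = 112.7800
C = P + (C − P) = 2.66 + (112.7800) = 115.4400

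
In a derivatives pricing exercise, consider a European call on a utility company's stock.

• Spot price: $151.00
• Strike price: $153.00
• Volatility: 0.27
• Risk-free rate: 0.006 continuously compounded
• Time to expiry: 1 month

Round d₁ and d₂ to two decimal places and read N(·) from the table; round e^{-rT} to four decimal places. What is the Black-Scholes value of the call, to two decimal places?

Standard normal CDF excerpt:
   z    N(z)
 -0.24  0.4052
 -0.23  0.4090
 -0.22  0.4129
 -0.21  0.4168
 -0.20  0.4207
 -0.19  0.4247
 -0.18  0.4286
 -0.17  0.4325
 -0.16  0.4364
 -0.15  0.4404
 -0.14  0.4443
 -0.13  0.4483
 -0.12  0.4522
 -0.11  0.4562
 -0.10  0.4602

σ√T = 0.27·√0.08333 = 0.0779
d₁ = [ln(151/153) + (0.006 + 0.27²/2)·0.08333] / 0.0779 = [-0.0132 + 0.0035] / 0.0779 = -0.1234 ≈ -0.12
d₂ = d₁ − σ√T = -0.1234 − 0.0779 = -0.2014 ≈ -0.20
e^(−rT) = e^(−0.006·0.08333) = 0.9995
N(d₁) = N(-0.12) = 0.4522;  N(d₂) = N(-0.20) = 0.4207
C = 151·0.4522 − 153·0.9995·0.4207 = 68.2822 − 64.3349 = 3.9473

$3.95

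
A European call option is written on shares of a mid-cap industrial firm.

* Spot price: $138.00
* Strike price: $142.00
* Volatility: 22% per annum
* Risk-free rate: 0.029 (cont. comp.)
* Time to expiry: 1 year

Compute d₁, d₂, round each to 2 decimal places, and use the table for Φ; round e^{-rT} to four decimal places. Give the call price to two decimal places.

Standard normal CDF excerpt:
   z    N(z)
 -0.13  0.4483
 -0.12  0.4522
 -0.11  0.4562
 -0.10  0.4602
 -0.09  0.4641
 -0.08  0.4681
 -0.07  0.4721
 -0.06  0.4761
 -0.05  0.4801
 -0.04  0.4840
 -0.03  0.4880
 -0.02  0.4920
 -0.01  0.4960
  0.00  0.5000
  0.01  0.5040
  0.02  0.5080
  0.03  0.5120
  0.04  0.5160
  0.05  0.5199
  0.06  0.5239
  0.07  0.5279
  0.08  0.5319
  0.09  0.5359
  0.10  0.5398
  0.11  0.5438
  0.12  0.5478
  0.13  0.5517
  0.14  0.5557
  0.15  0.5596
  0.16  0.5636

$12.12

σ√T = 0.22·√1 = 0.2200
d₁ = [ln(138/142) + (0.029 + 0.22²/2)·1] / 0.2200 = [-0.0286 + 0.0532] / 0.2200 = 0.1119 which rounds to 0.11
d₂ = d₁ − σ√T = 0.1119 − 0.2200 = -0.1081 which rounds to -0.11
exp(−rT) = exp(−0.029·1) = 0.9714
C = 138·N(0.11) − 142·0.9714·N(-0.11) = 138·0.5438 − 142·0.9714·0.4562 = 75.0444 − 62.9277 = 12.1167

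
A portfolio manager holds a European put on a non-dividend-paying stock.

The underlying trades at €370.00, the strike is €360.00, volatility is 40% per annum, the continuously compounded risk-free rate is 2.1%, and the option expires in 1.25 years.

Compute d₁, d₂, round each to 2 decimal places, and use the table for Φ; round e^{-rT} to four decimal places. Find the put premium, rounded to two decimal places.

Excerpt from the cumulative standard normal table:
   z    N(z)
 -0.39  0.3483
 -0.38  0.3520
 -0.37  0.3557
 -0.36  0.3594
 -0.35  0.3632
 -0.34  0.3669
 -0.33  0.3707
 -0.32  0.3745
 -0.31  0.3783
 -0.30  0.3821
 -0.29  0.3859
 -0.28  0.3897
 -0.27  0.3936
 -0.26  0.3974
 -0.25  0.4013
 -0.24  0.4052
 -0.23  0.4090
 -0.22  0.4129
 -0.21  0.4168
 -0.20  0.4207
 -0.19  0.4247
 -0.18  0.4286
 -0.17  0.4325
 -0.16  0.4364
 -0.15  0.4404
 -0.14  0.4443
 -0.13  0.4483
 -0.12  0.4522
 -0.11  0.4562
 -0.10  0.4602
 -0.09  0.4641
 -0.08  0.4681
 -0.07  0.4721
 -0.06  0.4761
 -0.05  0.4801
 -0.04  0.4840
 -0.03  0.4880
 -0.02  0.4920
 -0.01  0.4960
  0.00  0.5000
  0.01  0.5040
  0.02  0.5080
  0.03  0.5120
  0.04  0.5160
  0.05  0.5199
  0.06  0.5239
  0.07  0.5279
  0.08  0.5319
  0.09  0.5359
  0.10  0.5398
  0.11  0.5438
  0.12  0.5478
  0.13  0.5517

€53.54

σ√T = 0.4 × 1.1180 = 0.4472
ln(S/K) + (r + σ²/2)T = ln(370/360) + (0.021 + 0.4²/2)·1.25 = 0.0274 + 0.1263 = 0.1536
d₁ = 0.1536 / 0.4472 = 0.3436 ≈ 0.34
d₂ = d₁ − σ√T = 0.3436 − 0.4472 = -0.1036 ≈ -0.10
e^(−rT) = e^(−0.021·1.25) = 0.9741
N(−d₂) = N(0.10) = 0.5398;  N(−d₁) = N(-0.34) = 0.3669
P = 360·0.9741·0.5398 − 370·0.3669 = 189.2949 − 135.7530 = 53.5419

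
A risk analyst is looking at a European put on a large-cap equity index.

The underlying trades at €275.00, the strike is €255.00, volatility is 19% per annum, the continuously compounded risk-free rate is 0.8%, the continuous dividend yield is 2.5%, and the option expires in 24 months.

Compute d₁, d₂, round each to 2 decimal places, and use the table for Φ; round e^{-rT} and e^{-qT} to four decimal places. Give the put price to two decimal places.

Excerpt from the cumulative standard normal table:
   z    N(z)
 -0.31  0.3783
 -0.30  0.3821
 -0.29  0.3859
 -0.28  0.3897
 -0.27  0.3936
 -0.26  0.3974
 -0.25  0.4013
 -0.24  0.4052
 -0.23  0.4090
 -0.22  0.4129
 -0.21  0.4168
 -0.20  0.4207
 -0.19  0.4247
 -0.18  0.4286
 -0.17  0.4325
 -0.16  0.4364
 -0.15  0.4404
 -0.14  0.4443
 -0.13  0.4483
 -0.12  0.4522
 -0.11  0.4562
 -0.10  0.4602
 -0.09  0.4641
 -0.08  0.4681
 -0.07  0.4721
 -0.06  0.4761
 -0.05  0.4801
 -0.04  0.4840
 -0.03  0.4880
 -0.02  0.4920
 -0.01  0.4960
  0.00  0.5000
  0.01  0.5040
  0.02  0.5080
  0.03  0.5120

σ√T = 0.19 × 1.4142 = 0.2687
ln(S/K) + (r − q + σ²/2)T = ln(275/255) + (0.008 − 0.025 + 0.19²/2)·2 = 0.0755 + 0.0021 = 0.0776
d₁ = 0.0776 / 0.2687 = 0.2888 which rounds to 0.29
d₂ = d₁ − σ√T = 0.2888 − 0.2687 = 0.0201 which rounds to 0.02
exp(−qT) = exp(−0.025·2) = 0.9512;  exp(−rT) = exp(−0.008·2) = 0.9841
N(−d₂) = N(-0.02) = 0.4920;  N(−d₁) = N(-0.29) = 0.3859
P = 255·0.9841·0.4920 − 275·0.9512·0.3859 = 123.4652 − 100.9437 = 22.5215

€22.52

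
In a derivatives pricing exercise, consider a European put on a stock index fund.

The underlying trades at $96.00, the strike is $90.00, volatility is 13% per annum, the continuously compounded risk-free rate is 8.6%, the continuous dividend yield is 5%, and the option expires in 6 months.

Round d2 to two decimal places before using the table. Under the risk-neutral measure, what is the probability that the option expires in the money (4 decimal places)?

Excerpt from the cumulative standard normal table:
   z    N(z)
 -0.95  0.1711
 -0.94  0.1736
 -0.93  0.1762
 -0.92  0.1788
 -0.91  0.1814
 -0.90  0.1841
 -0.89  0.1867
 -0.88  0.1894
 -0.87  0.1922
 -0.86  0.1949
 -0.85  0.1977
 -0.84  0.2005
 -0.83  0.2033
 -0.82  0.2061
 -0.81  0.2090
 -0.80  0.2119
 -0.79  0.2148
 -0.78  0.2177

T = 0.5;  σ√T = 0.0919
d₁ = [ln(96/90) + (0.086 − 0.05 + ½·0.13²)·0.5] / (σ√T) = (0.0645 + 0.0222) / 0.0919 = 0.9439 ⇒ 0.94
d₂ = 0.9439 − 0.0919 = 0.8519 ⇒ 0.85
Pr(exercise) under Q = N(−d₂) = N(-0.85) = 0.1977

0.1977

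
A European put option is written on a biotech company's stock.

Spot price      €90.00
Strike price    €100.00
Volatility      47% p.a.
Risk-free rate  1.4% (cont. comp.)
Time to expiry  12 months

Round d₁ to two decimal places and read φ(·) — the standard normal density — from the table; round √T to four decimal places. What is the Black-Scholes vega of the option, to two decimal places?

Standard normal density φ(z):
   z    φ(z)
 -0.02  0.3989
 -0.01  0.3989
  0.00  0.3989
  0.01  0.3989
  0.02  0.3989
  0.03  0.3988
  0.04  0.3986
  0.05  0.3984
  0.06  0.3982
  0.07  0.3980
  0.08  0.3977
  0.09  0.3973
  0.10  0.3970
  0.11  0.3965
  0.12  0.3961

35.87

T = 1;  σ√T = 0.4700
d₁ = [ln(90/100) + (0.014 + ½·0.47²)·1] / (σ√T) = (-0.1054 + 0.1244) / 0.4700 = 0.0406 ⇒ 0.04
√T = √1 = 1.0000
φ(d₁) = φ(0.04) = 0.3986
vega = S·φ(d₁)·√T = 90·0.3986·1.0000 = 35.8740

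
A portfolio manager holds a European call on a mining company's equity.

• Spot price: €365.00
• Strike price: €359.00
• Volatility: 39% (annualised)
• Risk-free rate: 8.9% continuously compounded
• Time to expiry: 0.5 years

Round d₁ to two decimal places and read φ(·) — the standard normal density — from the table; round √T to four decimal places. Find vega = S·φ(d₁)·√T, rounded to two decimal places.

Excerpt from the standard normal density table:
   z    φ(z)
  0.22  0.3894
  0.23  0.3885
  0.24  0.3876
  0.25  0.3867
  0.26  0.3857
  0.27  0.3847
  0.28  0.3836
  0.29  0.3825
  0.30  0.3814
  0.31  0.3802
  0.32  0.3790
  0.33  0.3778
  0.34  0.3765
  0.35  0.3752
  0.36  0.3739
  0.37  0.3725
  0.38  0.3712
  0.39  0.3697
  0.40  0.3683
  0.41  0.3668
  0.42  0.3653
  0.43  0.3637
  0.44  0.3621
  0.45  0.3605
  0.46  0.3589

σ√T = 0.39·√0.5 = 0.2758
ln(S/K) + (r + σ²/2)T = ln(365/359) + (0.089 + 0.39²/2)·0.5 = 0.0166 + 0.0825 = 0.0991
d₁ = 0.0991 / 0.2758 = 0.3594 which rounds to 0.36
√T = √0.5 = 0.7071
φ(d₁) = φ(0.36) = 0.3739
vega = S·φ(d₁)·√T = 365·0.3739·0.7071 = 96.5004

96.50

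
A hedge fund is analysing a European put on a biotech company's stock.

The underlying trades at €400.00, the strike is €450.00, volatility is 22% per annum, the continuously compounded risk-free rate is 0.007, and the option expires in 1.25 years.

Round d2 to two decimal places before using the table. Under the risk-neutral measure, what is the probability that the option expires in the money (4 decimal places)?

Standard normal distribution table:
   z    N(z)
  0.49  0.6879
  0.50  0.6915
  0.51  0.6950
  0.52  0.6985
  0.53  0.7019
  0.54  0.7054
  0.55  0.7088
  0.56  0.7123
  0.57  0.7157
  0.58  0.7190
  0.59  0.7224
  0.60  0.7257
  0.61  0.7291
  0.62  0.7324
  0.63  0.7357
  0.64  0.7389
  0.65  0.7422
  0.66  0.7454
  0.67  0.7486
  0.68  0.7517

σ√T = 0.22·√1.25 = 0.2460
d₁ = [ln(400/450) + (0.007 + ½·0.22²)·1.25] / (σ√T) = (-0.1178 + 0.0390) / 0.2460 = -0.3203 ⇒ -0.32
d₂ = -0.3203 − 0.2460 = -0.5663 ⇒ -0.57
Risk-neutral Pr[S_T < K] = N(−d₂) = N(0.57) = 0.7157

0.7157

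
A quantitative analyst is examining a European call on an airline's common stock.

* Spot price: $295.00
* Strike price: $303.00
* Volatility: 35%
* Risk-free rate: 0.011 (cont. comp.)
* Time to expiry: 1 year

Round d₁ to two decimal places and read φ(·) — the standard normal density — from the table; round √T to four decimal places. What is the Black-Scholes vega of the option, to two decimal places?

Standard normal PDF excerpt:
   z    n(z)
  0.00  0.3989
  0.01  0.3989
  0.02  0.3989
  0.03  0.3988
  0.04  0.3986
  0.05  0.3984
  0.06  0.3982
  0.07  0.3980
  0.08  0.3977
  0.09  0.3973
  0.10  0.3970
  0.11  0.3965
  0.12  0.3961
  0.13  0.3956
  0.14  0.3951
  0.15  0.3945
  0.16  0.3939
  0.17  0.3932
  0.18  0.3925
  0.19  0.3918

116.70

σ√T = 0.35·√1 = 0.3500
d₁ = [ln(295/303) + (0.011 + 0.35²/2)·1] / 0.3500 = [-0.0268 + 0.0722] / 0.3500 = 0.1300 ⇒ 0.13
√T = √1 = 1.0000
φ(d₁) = φ(0.13) = 0.3956
vega = S·φ(d₁)·√T = 295·0.3956·1.0000 = 116.7020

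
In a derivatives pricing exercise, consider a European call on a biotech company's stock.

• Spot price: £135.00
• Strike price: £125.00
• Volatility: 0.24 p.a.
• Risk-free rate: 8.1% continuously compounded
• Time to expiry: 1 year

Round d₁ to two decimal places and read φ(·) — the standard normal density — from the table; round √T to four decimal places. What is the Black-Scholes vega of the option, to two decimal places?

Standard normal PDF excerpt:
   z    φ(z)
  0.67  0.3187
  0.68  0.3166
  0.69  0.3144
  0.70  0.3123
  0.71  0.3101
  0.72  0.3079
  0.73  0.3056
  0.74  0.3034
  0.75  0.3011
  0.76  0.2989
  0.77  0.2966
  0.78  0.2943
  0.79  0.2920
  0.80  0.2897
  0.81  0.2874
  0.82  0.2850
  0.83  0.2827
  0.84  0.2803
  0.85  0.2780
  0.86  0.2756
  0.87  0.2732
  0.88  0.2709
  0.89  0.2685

39.73

σ√T = 0.24·√1 = 0.2400
d₁ = [ln(135/125) + (0.081 + 0.24²/2)·1] / 0.2400 = [0.0770 + 0.1098] / 0.2400 = 0.7782 → 0.78
√T = √1 = 1.0000
φ(d₁) = φ(0.78) = 0.2943
vega = S·φ(d₁)·√T = 135·0.2943·1.0000 = 39.7305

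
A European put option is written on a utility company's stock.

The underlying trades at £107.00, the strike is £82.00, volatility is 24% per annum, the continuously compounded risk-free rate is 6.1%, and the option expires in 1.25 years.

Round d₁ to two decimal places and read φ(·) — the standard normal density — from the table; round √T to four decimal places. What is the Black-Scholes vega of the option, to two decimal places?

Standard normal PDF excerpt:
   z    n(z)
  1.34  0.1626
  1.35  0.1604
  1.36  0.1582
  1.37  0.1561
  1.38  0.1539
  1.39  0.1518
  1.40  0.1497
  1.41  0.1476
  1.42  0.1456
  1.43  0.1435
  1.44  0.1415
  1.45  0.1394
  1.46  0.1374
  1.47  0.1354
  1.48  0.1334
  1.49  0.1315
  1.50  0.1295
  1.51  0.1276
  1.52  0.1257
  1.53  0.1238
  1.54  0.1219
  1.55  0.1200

17.66

σ√T = 0.24·√1.25 = 0.2683
d₁ = [ln(107/82) + (0.061 + 0.24²/2)·1.25] / 0.2683 = [0.2661 + 0.1122] / 0.2683 = 1.4101 → 1.41
√T = √1.25 = 1.1180
φ(d₁) = φ(1.41) = 0.1476
vega = S·φ(d₁)·√T = 107·0.1476·1.1180 = 17.6568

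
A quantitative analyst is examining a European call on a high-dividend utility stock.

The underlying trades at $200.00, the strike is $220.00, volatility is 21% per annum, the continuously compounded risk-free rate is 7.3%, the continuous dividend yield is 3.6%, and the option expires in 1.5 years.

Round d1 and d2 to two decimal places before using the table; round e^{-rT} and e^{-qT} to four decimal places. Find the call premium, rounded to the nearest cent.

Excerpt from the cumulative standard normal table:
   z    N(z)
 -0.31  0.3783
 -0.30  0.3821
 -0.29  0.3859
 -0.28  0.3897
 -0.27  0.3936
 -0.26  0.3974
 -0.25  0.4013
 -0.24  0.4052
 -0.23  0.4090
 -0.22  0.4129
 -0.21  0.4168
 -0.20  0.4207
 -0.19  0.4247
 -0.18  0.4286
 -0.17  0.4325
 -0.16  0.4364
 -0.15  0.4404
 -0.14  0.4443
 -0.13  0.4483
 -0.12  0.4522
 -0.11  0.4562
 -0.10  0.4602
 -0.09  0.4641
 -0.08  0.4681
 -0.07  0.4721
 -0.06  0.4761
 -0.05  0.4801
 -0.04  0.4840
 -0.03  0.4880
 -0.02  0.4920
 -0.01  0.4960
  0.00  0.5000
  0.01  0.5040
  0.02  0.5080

$15.62

σ√T = 0.21·√1.5 = 0.2572
d₁ = [ln(200/220) + (0.073 − 0.036 + 0.21²/2)·1.5] / 0.2572 = [-0.0953 + 0.0886] / 0.2572 = -0.0262 ⇒ -0.03
d₂ = d₁ − σ√T = -0.0262 − 0.2572 = -0.2834 ⇒ -0.28
e^(−qT) = e^(−0.036·1.5) = 0.9474;  e^(−rT) = e^(−0.073·1.5) = 0.8963
C = 200·0.9474·N(-0.03) − 220·0.8963·N(-0.28) = 200·0.9474·0.4880 − 220·0.8963·0.3897 = 92.4662 − 76.8434 = 15.6229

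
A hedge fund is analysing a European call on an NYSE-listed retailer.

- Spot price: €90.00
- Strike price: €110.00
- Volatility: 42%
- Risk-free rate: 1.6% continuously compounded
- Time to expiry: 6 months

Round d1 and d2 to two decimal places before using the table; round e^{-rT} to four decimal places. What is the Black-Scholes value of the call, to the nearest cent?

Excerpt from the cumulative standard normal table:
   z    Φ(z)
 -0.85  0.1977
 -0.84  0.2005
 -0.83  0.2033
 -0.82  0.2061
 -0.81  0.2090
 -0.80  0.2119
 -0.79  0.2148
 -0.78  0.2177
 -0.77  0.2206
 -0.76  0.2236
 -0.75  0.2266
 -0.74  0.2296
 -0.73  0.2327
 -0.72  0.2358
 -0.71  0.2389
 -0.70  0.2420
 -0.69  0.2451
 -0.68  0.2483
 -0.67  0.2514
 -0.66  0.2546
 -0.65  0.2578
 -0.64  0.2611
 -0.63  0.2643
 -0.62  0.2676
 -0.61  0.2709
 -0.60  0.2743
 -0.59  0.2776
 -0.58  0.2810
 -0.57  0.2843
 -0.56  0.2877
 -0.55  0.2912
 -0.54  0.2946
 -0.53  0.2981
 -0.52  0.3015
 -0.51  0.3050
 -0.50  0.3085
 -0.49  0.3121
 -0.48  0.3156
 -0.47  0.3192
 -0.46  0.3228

σ√T = 0.42 × 0.7071 = 0.2970
d₁ = [ln(90/110) + (0.016 + 0.42²/2)·0.5] / 0.2970 = [-0.2007 + 0.0521] / 0.2970 = -0.5003 ⇒ -0.50
d₂ = d₁ − σ√T = -0.5003 − 0.2970 = -0.7972 ⇒ -0.80
e^(−rT) = e^(−0.016·0.5) = 0.9920
C = 90·N(-0.50) − 110·0.9920·N(-0.80) = 90·0.3085 − 110·0.9920·0.2119 = 27.7650 − 23.1225 = 4.6425

€4.64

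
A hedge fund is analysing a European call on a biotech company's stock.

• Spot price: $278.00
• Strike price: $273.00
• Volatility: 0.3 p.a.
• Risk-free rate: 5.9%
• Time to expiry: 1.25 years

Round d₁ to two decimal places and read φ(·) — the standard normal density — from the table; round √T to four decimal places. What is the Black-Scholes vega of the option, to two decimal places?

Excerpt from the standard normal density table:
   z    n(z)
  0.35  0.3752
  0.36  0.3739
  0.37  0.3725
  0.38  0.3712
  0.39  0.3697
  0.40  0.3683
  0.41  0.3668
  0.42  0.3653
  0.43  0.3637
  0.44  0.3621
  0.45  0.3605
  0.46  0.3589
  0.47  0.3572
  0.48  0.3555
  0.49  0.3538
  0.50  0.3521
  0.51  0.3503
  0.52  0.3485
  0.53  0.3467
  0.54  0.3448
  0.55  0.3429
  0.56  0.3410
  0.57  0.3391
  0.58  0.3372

σ√T = 0.3 × 1.1180 = 0.3354
ln(S/K) + (r + σ²/2)T = ln(278/273) + (0.059 + 0.3²/2)·1.25 = 0.0181 + 0.1300 = 0.1481
d₁ = 0.1481 / 0.3354 = 0.4417 ⇒ 0.44
√T = √1.25 = 1.1180
φ(d₁) = φ(0.44) = 0.3621
vega = S·φ(d₁)·√T = 278·0.3621·1.1180 = 112.5421

112.54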